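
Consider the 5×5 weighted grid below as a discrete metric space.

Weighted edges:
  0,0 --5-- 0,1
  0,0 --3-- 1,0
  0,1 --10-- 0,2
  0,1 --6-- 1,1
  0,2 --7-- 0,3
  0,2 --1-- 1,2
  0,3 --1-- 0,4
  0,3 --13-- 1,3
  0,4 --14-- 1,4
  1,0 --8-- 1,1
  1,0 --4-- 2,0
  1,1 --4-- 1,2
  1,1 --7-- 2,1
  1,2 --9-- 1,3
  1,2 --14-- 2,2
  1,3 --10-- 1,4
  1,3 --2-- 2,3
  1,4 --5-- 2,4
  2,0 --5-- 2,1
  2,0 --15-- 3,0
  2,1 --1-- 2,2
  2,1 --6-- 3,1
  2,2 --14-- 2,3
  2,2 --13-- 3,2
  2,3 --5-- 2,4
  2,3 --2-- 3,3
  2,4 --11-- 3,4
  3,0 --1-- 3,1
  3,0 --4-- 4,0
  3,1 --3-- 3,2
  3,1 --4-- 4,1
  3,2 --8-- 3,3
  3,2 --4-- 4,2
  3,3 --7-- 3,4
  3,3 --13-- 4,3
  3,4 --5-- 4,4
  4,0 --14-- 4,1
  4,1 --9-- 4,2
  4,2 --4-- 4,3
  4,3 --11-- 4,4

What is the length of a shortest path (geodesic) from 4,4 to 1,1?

Shortest path: 4,4 → 3,4 → 3,3 → 2,3 → 1,3 → 1,2 → 1,1, total weight = 29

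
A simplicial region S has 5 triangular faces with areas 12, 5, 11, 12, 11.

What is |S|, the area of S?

12 + 5 + 11 + 12 + 11 = 51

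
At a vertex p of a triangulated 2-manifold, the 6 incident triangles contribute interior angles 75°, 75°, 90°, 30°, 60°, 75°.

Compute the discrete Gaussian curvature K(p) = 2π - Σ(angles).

Sum of angles = 405°. K = 360° - 405° = -45°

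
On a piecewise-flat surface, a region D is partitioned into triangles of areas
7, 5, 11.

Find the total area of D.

7 + 5 + 11 = 23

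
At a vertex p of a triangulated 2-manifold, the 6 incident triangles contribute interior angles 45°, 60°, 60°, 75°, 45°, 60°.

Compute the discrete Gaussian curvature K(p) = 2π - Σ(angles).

Sum of angles = 345°. K = 360° - 345° = 15°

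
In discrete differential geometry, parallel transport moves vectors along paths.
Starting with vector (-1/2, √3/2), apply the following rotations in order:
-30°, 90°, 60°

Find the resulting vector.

Total rotation: (-30°) + 90° + 60° = 120°. Final vector: (-0.5000, -0.8660)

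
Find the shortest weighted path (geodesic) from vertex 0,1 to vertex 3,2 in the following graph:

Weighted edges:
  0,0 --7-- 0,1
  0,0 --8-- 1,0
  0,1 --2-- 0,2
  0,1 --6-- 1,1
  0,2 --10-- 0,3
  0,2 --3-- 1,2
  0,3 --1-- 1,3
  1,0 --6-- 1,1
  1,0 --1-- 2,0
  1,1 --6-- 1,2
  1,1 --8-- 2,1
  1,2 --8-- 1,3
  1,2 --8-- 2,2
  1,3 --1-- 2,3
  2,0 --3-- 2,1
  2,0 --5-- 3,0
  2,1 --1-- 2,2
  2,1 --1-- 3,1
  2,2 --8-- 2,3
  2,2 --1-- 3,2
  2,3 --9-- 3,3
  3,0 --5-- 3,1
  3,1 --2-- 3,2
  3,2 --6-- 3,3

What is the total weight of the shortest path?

Shortest path: 0,1 → 0,2 → 1,2 → 2,2 → 3,2, total weight = 14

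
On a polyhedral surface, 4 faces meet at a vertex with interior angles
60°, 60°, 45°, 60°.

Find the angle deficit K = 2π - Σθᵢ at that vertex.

Sum of angles = 225°. K = 360° - 225° = 135°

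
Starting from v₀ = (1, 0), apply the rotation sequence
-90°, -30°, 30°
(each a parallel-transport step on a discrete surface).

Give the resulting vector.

Total rotation: (-90°) + (-30°) + 30° = -90°. Final vector: (0, -1)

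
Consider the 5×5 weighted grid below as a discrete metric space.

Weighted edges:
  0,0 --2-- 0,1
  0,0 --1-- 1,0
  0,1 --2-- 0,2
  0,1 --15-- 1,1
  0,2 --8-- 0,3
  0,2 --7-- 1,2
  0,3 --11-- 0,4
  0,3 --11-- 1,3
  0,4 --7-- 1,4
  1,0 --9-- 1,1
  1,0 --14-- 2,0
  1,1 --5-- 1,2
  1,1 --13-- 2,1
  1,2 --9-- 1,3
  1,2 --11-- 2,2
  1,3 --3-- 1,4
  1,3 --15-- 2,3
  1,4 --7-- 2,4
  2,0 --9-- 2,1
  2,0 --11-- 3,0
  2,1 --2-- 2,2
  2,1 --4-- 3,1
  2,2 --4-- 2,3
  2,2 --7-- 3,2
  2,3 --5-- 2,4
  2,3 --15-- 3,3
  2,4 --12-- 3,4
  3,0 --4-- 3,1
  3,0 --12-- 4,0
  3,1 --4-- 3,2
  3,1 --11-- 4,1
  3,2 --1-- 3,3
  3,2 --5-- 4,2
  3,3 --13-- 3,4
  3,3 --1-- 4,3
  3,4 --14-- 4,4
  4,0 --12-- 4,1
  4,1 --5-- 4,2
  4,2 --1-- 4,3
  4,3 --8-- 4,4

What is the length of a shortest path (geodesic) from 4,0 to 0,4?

Shortest path: 4,0 → 3,0 → 3,1 → 2,1 → 2,2 → 2,3 → 2,4 → 1,4 → 0,4, total weight = 45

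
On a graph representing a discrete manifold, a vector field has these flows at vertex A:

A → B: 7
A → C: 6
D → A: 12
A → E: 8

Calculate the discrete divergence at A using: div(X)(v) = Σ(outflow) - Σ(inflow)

Divergence = sum of outgoing flows = 7 + 6 + (-12) + 8 = 9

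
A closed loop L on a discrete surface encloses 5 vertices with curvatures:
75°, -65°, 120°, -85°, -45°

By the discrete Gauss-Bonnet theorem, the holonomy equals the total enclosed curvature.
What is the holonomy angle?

Holonomy = total enclosed curvature = 75° + (-65°) + 120° + (-85°) + (-45°) = 0°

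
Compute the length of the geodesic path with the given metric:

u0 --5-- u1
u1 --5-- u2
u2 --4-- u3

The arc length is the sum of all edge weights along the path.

Arc length = 5 + 5 + 4 = 14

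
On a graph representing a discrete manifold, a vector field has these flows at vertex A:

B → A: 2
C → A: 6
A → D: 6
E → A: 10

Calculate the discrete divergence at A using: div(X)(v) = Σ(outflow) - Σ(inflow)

Divergence = sum of outgoing flows = (-2) + (-6) + 6 + (-10) = -12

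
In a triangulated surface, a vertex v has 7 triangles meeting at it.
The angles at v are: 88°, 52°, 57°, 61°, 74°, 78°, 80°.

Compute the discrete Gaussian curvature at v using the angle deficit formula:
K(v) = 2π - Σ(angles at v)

Sum of angles = 490°. K = 360° - 490° = -130° = -13π/18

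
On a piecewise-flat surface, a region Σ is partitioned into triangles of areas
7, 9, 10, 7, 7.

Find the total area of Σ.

7 + 9 + 10 + 7 + 7 = 40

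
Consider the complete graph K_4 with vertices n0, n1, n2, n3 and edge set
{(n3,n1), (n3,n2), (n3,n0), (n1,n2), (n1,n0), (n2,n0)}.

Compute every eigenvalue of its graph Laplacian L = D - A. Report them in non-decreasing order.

For the complete graph K_n, L = nI − J (J = all-ones matrix). J has eigenvalues n (once, eigenvector 𝟙) and 0 (multiplicity n−1), so L has eigenvalues 0 (once) and n (multiplicity n−1). Here n = 4: eigenvalue 0 once and 4 with multiplicity 3.
Laplacian eigenvalues (increasing order): [0.0, 4.0, 4.0, 4.0]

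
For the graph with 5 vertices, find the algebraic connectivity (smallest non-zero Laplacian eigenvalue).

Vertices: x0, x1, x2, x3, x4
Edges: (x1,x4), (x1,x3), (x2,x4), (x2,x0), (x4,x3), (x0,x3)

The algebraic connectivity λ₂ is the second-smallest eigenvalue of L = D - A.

Degrees: deg(x0) = 2, deg(x1) = 2, deg(x2) = 2, deg(x3) = 3, deg(x4) = 3.
L = D − A with rows/columns ordered (x0, x1, x2, x3, x4):
  [ 2,  0, -1, -1,  0]
  [ 0,  2,  0, -1, -1]
  [-1,  0,  2,  0, -1]
  [-1, -1,  0,  3, -1]
  [ 0, -1, -1, -1,  3]
Characteristic polynomial: det(λI − L) = λ(λ² − 5λ + 5)(λ² − 7λ + 11).
Roots: λ = 0; (λ² − 5λ + 5) = 0 ⇒ λ = (5 ± √5)/2 ≈ 1.382, 3.618; (λ² − 7λ + 11) = 0 ⇒ λ = (7 ± √5)/2 ≈ 2.382, 4.618.
(Check: the roots sum (with multiplicity) to 12, matching trace L = Σdeg = 2·6 = 12.)
Laplacian eigenvalues: [0.0, 1.382, 2.382, 3.618, 4.618]. Algebraic connectivity (smallest non-zero eigenvalue) = 1.382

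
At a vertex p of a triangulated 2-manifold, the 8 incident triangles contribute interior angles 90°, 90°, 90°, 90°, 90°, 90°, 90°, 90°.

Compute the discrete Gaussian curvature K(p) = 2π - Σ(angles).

Sum of angles = 720°. K = 360° - 720° = -360°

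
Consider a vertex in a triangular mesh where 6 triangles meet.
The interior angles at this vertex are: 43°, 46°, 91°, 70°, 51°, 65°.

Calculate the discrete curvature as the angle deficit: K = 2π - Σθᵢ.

Sum of angles = 366°. K = 360° - 366° = -6° = -π/30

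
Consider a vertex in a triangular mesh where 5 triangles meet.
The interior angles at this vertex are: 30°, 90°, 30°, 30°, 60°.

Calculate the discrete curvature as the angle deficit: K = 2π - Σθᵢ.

Sum of angles = 240°. K = 360° - 240° = 120°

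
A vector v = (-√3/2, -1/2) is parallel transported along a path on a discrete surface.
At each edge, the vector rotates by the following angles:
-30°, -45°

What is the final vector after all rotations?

Total rotation: (-30°) + (-45°) = -75°. Final vector: (-0.7071, 0.7071)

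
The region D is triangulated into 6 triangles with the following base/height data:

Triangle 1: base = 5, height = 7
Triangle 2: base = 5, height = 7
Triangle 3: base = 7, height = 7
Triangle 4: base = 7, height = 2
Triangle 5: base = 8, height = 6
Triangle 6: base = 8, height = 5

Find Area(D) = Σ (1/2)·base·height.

(1/2)×5×7 + (1/2)×5×7 + (1/2)×7×7 + (1/2)×7×2 + (1/2)×8×6 + (1/2)×8×5 = 110.5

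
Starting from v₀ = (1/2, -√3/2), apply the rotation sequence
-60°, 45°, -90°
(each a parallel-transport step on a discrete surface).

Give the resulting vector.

Total rotation: (-60°) + 45° + (-90°) = -105°. Final vector: (-0.9659, -0.2588)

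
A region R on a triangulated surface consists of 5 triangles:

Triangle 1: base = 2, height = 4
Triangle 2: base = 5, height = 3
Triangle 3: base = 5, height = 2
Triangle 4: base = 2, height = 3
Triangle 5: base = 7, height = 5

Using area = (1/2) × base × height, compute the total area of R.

(1/2)×2×4 + (1/2)×5×3 + (1/2)×5×2 + (1/2)×2×3 + (1/2)×7×5 = 37.0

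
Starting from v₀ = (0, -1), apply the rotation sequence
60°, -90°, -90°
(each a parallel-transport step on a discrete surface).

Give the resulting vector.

Total rotation: 60° + (-90°) + (-90°) = -120°. Final vector: (-0.8660, 0.5000)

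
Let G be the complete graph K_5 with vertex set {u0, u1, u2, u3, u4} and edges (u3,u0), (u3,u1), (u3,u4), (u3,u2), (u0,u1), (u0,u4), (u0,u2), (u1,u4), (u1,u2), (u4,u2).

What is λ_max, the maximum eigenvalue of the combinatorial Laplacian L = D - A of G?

For the complete graph K_n, L = nI − J (J = all-ones matrix). J has eigenvalues n (once, eigenvector 𝟙) and 0 (multiplicity n−1), so L has eigenvalues 0 (once) and n (multiplicity n−1). Here n = 5: eigenvalue 0 once and 5 with multiplicity 4.
Laplacian eigenvalues: [0.0, 5.0, 5.0, 5.0, 5.0]. Largest eigenvalue (spectral radius) = 5.0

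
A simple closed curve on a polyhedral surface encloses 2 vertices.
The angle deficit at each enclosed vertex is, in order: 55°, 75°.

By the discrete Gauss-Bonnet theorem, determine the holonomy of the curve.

Holonomy = total enclosed curvature = 55° + 75° = 130°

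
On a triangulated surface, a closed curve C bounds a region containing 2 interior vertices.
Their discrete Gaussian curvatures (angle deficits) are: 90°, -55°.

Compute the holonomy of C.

Holonomy = total enclosed curvature = 90° + (-55°) = 35°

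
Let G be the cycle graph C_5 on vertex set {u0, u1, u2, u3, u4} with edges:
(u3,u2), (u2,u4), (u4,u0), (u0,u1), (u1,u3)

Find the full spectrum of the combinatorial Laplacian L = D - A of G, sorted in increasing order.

The cycle graph C_n has Laplacian eigenvalues λ_k = 2 − 2cos(2πk/n), k = 0, 1, …, n−1. Here n = 5:
k=0: 2 − 2cos(0) = 0.0; k=1: 2 − 2cos(2π/5) = 1.382; k=2: 2 − 2cos(4π/5) = 3.618; k=3: 2 − 2cos(6π/5) = 3.618; k=4: 2 − 2cos(8π/5) = 1.382.
Laplacian eigenvalues (increasing order): [0.0, 1.382, 1.382, 3.618, 3.618]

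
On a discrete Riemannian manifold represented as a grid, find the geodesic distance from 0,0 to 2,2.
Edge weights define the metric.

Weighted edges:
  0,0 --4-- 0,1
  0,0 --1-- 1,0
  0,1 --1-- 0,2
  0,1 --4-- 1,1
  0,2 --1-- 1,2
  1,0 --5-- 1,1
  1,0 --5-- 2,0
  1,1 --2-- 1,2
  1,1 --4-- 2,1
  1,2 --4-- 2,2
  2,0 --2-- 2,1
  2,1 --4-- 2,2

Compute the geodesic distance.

Shortest path: 0,0 → 0,1 → 0,2 → 1,2 → 2,2, total weight = 10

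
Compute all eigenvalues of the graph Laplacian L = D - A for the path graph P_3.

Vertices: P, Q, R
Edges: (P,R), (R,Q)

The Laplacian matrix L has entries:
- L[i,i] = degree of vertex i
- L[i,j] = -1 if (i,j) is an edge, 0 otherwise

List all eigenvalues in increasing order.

The path graph P_n has Laplacian eigenvalues λ_k = 2 − 2cos(kπ/n), k = 0, 1, …, n−1. Here n = 3:
k=0: 2 − 2cos(0) = 0.0; k=1: 2 − 2cos(π/3) = 1.0; k=2: 2 − 2cos(2π/3) = 3.0.
Laplacian eigenvalues (increasing order): [0.0, 1.0, 3.0]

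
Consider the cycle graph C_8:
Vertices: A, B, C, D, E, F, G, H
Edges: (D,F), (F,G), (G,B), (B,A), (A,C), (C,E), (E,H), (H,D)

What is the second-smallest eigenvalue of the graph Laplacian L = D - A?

The cycle graph C_n has Laplacian eigenvalues λ_k = 2 − 2cos(2πk/n), k = 0, 1, …, n−1. Here n = 8:
k=0: 2 − 2cos(0) = 0.0; k=1: 2 − 2cos(π/4) = 0.5858; k=2: 2 − 2cos(π/2) = 2.0; k=3: 2 − 2cos(3π/4) = 3.4142; k=4: 2 − 2cos(π) = 4.0; k=5: 2 − 2cos(5π/4) = 3.4142; k=6: 2 − 2cos(3π/2) = 2.0; k=7: 2 − 2cos(7π/4) = 0.5858.
Laplacian eigenvalues: [0.0, 0.5858, 0.5858, 2.0, 2.0, 3.4142, 3.4142, 4.0]. Algebraic connectivity (smallest non-zero eigenvalue) = 0.5858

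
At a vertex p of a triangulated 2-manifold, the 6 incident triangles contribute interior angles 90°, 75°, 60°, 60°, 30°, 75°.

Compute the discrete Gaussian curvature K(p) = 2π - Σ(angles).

Sum of angles = 390°. K = 360° - 390° = -30°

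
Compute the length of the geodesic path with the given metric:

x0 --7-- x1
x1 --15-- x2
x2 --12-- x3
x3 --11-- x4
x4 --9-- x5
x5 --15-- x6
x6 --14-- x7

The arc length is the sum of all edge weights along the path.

Arc length = 7 + 15 + 12 + 11 + 9 + 15 + 14 = 83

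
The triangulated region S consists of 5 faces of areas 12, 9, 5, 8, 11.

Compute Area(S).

12 + 9 + 5 + 8 + 11 = 45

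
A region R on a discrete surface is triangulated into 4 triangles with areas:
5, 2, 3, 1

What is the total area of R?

5 + 2 + 3 + 1 = 11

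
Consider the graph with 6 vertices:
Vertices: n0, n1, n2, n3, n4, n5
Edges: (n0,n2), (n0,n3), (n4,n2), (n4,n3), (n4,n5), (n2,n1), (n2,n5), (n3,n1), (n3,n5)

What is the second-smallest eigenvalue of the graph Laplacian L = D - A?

Degrees: deg(n0) = 2, deg(n1) = 2, deg(n2) = 4, deg(n3) = 4, deg(n4) = 3, deg(n5) = 3.
L = D − A with rows/columns ordered (n0, n1, n2, n3, n4, n5):
  [ 2,  0, -1, -1,  0,  0]
  [ 0,  2, -1, -1,  0,  0]
  [-1, -1,  4,  0, -1, -1]
  [-1, -1,  0,  4, -1, -1]
  [ 0,  0, -1, -1,  3, -1]
  [ 0,  0, -1, -1, -1,  3]
Characteristic polynomial: det(λI − L) = λ(λ − 2)²(λ − 4)²(λ − 6).
Roots: λ = 0; (λ − 2) = 0 ⇒ λ = 2 (multiplicity 2); (λ − 4) = 0 ⇒ λ = 4 (multiplicity 2); (λ − 6) = 0 ⇒ λ = 6.
(Check: the roots sum (with multiplicity) to 18, matching trace L = Σdeg = 2·9 = 18.)
Laplacian eigenvalues: [0.0, 2.0, 2.0, 4.0, 4.0, 6.0]. Algebraic connectivity (smallest non-zero eigenvalue) = 2.0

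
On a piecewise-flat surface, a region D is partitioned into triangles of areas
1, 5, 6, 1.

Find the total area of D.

1 + 5 + 6 + 1 = 13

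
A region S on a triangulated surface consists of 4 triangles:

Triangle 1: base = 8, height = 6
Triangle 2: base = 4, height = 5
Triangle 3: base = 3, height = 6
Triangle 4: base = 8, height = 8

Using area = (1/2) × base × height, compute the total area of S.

(1/2)×8×6 + (1/2)×4×5 + (1/2)×3×6 + (1/2)×8×8 = 75.0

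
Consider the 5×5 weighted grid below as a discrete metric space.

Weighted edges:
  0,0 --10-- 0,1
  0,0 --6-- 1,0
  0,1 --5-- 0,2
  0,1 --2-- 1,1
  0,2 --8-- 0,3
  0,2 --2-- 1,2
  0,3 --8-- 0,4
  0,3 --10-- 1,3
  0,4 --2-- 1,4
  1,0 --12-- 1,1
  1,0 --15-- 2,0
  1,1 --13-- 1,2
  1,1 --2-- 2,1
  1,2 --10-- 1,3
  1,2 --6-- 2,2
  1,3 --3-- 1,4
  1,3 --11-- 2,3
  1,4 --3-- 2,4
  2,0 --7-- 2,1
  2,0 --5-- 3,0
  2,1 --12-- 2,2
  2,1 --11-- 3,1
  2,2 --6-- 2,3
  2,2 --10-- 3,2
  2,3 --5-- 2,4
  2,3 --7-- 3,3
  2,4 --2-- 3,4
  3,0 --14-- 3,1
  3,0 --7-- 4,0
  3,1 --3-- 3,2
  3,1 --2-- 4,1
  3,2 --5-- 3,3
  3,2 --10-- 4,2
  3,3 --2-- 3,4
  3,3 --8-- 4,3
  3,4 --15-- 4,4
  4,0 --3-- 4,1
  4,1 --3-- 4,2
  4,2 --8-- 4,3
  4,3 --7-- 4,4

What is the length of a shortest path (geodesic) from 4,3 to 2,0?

Shortest path: 4,3 → 4,2 → 4,1 → 4,0 → 3,0 → 2,0, total weight = 26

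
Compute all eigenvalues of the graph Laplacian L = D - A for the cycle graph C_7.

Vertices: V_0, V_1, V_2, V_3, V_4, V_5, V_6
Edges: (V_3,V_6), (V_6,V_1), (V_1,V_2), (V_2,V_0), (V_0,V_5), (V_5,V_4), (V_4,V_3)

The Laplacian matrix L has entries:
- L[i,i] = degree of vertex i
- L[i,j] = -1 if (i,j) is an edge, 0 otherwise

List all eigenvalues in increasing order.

The cycle graph C_n has Laplacian eigenvalues λ_k = 2 − 2cos(2πk/n), k = 0, 1, …, n−1. Here n = 7:
k=0: 2 − 2cos(0) = 0.0; k=1: 2 − 2cos(2π/7) = 0.753; k=2: 2 − 2cos(4π/7) = 2.445; k=3: 2 − 2cos(6π/7) = 3.8019; k=4: 2 − 2cos(8π/7) = 3.8019; k=5: 2 − 2cos(10π/7) = 2.445; k=6: 2 − 2cos(12π/7) = 0.753.
Laplacian eigenvalues (increasing order): [0.0, 0.753, 0.753, 2.445, 2.445, 3.8019, 3.8019]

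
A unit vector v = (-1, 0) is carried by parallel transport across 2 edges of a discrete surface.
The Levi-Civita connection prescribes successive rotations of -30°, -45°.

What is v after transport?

Total rotation: (-30°) + (-45°) = -75°. Final vector: (-0.2588, 0.9659)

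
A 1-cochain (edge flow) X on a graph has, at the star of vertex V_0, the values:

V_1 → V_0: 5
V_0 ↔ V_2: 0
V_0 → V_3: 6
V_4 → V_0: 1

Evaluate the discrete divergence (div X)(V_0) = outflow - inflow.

Divergence = sum of outgoing flows = (-5) + 0 + 6 + (-1) = 0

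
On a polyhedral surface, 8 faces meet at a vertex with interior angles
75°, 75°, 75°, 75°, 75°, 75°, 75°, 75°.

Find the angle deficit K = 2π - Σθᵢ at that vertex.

Sum of angles = 600°. K = 360° - 600° = -240°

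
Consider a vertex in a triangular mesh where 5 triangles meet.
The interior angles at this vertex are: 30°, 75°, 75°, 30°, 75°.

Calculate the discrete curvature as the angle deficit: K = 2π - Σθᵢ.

Sum of angles = 285°. K = 360° - 285° = 75°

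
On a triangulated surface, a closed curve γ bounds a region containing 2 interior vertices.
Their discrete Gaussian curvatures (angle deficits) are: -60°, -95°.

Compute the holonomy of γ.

Holonomy = total enclosed curvature = (-60°) + (-95°) = -155°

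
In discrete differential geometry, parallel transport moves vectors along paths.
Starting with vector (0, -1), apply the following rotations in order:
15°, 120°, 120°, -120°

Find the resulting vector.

Total rotation: 15° + 120° + 120° + (-120°) = 135°. Final vector: (0.7071, 0.7071)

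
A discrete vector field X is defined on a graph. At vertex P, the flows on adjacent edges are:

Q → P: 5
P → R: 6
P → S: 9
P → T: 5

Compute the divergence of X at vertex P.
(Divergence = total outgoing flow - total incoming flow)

Divergence = sum of outgoing flows = (-5) + 6 + 9 + 5 = 15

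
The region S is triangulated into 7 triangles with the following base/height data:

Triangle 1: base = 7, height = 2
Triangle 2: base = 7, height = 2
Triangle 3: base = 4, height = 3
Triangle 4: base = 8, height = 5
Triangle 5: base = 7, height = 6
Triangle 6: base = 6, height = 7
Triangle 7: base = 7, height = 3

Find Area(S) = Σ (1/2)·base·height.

(1/2)×7×2 + (1/2)×7×2 + (1/2)×4×3 + (1/2)×8×5 + (1/2)×7×6 + (1/2)×6×7 + (1/2)×7×3 = 92.5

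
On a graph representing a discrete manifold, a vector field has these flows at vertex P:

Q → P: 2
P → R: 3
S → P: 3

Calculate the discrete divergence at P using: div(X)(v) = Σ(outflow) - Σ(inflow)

Divergence = sum of outgoing flows = (-2) + 3 + (-3) = -2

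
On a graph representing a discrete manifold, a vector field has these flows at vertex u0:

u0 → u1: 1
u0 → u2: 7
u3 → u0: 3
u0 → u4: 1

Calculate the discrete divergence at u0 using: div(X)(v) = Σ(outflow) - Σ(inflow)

Divergence = sum of outgoing flows = 1 + 7 + (-3) + 1 = 6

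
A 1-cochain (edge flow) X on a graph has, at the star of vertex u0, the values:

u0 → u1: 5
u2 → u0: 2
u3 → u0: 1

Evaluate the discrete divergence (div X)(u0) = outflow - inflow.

Divergence = sum of outgoing flows = 5 + (-2) + (-1) = 2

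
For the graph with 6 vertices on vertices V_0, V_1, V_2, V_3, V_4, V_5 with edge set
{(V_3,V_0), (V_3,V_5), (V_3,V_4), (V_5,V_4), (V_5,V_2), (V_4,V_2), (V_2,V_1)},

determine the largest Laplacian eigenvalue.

Degrees: deg(V_0) = 1, deg(V_1) = 1, deg(V_2) = 3, deg(V_3) = 3, deg(V_4) = 3, deg(V_5) = 3.
L = D − A with rows/columns ordered (V_0, V_1, V_2, V_3, V_4, V_5):
  [ 1,  0,  0, -1,  0,  0]
  [ 0,  1, -1,  0,  0,  0]
  [ 0, -1,  3,  0, -1, -1]
  [-1,  0,  0,  3, -1, -1]
  [ 0,  0, -1, -1,  3, -1]
  [ 0,  0, -1, -1, -1,  3]
Characteristic polynomial: det(λI − L) = λ(λ² − 4λ + 2)(λ² − 6λ + 6)(λ − 4).
Roots: λ = 0; (λ² − 4λ + 2) = 0 ⇒ λ = 2 ± √2 ≈ 0.5858, 3.4142; (λ² − 6λ + 6) = 0 ⇒ λ = 3 ± √3 ≈ 1.2679, 4.7321; (λ − 4) = 0 ⇒ λ = 4.
(Check: the roots sum (with multiplicity) to 14, matching trace L = Σdeg = 2·7 = 14.)
Laplacian eigenvalues: [0.0, 0.5858, 1.2679, 3.4142, 4.0, 4.7321]. Largest eigenvalue (spectral radius) = 4.7321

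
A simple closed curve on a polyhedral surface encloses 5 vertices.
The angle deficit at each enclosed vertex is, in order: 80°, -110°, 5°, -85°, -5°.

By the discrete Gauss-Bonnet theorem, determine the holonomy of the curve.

Holonomy = total enclosed curvature = 80° + (-110°) + 5° + (-85°) + (-5°) = -115°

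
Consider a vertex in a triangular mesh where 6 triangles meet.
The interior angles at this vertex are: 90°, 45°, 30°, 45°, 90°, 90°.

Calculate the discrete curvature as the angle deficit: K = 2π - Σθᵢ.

Sum of angles = 390°. K = 360° - 390° = -30°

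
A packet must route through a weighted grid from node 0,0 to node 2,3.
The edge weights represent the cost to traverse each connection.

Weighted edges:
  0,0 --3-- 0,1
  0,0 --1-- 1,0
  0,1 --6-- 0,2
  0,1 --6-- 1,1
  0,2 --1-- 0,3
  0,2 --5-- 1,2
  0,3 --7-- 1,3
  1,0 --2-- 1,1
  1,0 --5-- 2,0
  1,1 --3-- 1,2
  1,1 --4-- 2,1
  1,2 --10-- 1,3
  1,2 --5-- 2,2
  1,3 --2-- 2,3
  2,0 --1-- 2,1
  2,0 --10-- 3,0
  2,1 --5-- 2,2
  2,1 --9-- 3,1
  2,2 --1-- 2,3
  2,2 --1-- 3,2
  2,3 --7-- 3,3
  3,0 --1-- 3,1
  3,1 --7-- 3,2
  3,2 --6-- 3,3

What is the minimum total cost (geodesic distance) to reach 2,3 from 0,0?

Shortest path: 0,0 → 1,0 → 1,1 → 1,2 → 2,2 → 2,3, total weight = 12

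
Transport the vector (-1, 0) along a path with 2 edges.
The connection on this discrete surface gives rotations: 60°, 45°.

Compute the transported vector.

Total rotation: 60° + 45° = 105°. Final vector: (0.2588, -0.9659)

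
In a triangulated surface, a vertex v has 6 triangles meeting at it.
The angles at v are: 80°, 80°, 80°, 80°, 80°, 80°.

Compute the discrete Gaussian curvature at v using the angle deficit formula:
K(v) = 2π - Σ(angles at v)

Sum of angles = 480°. K = 360° - 480° = -120°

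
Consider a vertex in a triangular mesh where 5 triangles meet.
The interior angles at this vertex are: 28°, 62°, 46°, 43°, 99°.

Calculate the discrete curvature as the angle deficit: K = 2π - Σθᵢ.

Sum of angles = 278°. K = 360° - 278° = 82° = 41π/90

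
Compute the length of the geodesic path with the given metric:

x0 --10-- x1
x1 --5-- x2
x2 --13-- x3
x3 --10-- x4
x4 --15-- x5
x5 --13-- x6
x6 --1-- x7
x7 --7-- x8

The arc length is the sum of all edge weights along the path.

Arc length = 10 + 5 + 13 + 10 + 15 + 13 + 1 + 7 = 74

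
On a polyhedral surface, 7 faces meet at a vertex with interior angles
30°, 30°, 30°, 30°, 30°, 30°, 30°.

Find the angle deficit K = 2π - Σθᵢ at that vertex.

Sum of angles = 210°. K = 360° - 210° = 150° = 5π/6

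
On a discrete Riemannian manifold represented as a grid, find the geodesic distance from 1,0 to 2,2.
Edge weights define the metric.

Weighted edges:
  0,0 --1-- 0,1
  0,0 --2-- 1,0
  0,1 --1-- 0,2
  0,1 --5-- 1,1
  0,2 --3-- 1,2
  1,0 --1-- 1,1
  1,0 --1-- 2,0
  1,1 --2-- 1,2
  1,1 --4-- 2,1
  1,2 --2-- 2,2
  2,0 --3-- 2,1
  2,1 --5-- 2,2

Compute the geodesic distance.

Shortest path: 1,0 → 1,1 → 1,2 → 2,2, total weight = 5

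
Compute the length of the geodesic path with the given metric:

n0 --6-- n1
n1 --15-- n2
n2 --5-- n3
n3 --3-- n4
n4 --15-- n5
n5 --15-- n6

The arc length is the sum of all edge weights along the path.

Arc length = 6 + 15 + 5 + 3 + 15 + 15 = 59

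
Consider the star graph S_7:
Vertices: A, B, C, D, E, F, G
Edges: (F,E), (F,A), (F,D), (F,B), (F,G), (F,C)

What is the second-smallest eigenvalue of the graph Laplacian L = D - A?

The star S_7 is the complete bipartite graph K_{1,6} (one hub of degree 6, 6 leaves of degree 1). The Laplacian spectrum of K_{p,q} is 0, p (multiplicity q−1), q (multiplicity p−1), p+q. With p = 1, q = 6: 0 once, 1 with multiplicity 5, and 7 once. (Check: trace L = sum of degrees = 12 = 5·1 + 7.)
Laplacian eigenvalues: [0.0, 1.0, 1.0, 1.0, 1.0, 1.0, 7.0]. Algebraic connectivity (smallest non-zero eigenvalue) = 1.0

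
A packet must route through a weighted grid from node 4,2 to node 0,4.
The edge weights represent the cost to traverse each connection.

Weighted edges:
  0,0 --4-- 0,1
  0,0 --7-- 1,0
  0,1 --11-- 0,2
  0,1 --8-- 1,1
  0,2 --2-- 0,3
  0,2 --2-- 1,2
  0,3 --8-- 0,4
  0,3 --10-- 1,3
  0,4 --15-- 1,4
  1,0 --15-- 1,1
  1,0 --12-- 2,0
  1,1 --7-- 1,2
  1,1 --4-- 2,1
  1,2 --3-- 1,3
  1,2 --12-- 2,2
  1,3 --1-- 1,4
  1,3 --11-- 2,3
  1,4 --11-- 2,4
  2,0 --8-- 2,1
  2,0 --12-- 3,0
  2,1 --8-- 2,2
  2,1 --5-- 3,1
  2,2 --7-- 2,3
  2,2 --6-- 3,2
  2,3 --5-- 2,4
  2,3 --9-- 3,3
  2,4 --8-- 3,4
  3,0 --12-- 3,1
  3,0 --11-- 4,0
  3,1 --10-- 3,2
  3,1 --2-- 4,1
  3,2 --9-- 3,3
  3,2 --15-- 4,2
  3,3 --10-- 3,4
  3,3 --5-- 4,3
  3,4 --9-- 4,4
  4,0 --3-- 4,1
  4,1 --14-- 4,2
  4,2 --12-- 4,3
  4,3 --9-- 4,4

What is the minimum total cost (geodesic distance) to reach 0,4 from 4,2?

Shortest path: 4,2 → 4,1 → 3,1 → 2,1 → 1,1 → 1,2 → 0,2 → 0,3 → 0,4, total weight = 44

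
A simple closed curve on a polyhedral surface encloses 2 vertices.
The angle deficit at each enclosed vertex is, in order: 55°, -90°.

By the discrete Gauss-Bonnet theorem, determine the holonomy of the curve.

Holonomy = total enclosed curvature = 55° + (-90°) = -35°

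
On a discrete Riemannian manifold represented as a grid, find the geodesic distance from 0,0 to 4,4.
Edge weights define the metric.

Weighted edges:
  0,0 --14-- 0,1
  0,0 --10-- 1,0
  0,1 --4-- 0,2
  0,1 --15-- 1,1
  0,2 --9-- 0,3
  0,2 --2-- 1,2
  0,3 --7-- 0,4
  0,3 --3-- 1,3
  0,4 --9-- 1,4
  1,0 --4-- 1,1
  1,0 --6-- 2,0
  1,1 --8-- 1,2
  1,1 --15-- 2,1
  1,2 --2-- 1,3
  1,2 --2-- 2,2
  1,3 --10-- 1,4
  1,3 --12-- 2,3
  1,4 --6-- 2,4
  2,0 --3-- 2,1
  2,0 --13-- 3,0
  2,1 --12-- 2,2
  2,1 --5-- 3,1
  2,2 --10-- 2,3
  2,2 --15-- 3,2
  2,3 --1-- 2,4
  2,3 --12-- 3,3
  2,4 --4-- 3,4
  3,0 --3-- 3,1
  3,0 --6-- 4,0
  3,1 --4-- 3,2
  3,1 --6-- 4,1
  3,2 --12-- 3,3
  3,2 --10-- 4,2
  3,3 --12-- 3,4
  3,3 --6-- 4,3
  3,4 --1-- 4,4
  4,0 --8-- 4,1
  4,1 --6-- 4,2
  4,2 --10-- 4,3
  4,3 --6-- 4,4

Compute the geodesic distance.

Shortest path: 0,0 → 0,1 → 0,2 → 1,2 → 2,2 → 2,3 → 2,4 → 3,4 → 4,4, total weight = 38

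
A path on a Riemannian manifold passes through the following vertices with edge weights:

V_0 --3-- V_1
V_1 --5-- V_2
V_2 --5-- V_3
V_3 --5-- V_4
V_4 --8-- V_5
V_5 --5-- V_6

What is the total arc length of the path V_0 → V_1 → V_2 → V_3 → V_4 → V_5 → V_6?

Arc length = 3 + 5 + 5 + 5 + 8 + 5 = 31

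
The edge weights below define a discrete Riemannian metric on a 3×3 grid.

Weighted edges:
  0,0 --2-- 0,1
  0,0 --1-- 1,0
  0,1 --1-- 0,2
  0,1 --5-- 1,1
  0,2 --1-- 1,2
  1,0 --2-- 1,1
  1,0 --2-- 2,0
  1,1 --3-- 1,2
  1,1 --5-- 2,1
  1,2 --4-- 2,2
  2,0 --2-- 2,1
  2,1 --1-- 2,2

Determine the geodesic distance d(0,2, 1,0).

Shortest path: 0,2 → 0,1 → 0,0 → 1,0, total weight = 4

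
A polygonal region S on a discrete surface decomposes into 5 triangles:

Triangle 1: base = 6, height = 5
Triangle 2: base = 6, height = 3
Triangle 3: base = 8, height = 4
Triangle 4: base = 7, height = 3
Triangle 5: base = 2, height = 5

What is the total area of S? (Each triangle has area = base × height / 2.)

(1/2)×6×5 + (1/2)×6×3 + (1/2)×8×4 + (1/2)×7×3 + (1/2)×2×5 = 55.5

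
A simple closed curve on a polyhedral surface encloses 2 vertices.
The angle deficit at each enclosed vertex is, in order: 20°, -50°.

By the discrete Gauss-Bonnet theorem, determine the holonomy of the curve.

Holonomy = total enclosed curvature = 20° + (-50°) = -30°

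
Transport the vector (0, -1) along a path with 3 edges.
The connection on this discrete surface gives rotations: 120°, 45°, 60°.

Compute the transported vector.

Total rotation: 120° + 45° + 60° = 225° ≡ -135° (mod 360°). Final vector: (-0.7071, 0.7071)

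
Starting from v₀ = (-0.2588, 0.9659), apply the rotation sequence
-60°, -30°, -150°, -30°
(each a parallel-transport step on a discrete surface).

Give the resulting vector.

Total rotation: (-60°) + (-30°) + (-150°) + (-30°) = -270° ≡ 90° (mod 360°). Final vector: (-0.9659, -0.2588)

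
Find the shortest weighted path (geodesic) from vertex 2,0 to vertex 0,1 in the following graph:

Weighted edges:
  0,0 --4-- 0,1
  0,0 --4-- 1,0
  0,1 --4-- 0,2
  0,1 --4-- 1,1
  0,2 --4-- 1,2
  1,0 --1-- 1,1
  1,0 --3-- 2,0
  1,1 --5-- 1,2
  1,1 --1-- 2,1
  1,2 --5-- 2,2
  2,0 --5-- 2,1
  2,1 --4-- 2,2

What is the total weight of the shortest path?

Shortest path: 2,0 → 1,0 → 1,1 → 0,1, total weight = 8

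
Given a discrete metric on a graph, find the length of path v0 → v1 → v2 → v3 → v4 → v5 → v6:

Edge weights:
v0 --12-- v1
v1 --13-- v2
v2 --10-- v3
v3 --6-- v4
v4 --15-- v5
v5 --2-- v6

Arc length = 12 + 13 + 10 + 6 + 15 + 2 = 58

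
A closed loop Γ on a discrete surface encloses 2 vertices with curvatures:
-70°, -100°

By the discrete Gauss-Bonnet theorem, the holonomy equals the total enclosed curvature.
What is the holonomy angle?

Holonomy = total enclosed curvature = (-70°) + (-100°) = -170°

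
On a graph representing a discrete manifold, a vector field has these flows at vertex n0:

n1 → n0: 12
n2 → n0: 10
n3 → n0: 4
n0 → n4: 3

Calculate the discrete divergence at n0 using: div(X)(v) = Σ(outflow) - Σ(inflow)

Divergence = sum of outgoing flows = (-12) + (-10) + (-4) + 3 = -23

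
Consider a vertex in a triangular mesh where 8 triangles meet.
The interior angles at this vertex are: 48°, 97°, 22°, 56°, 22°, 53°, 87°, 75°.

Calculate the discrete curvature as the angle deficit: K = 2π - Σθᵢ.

Sum of angles = 460°. K = 360° - 460° = -100° = -5π/9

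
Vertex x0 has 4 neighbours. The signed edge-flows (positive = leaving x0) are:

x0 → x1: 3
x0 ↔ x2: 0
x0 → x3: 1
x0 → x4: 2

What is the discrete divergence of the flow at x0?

Divergence = sum of outgoing flows = 3 + 0 + 1 + 2 = 6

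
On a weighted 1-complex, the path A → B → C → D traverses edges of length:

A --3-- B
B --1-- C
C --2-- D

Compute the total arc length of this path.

Arc length = 3 + 1 + 2 = 6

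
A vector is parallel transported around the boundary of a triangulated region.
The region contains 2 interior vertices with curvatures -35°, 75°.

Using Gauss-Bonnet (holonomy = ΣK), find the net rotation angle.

Holonomy = total enclosed curvature = (-35°) + 75° = 40°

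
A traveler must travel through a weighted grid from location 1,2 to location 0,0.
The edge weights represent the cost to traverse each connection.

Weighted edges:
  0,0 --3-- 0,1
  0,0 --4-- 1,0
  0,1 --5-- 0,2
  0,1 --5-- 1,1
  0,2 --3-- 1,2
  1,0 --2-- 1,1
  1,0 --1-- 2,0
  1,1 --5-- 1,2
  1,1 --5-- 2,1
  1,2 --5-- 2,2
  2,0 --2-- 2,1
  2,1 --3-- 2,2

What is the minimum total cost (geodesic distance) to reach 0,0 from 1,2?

Shortest path: 1,2 → 1,1 → 1,0 → 0,0, total weight = 11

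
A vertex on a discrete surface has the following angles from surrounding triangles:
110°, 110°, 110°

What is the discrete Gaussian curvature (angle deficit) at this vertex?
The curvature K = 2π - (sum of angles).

Sum of angles = 330°. K = 360° - 330° = 30° = π/6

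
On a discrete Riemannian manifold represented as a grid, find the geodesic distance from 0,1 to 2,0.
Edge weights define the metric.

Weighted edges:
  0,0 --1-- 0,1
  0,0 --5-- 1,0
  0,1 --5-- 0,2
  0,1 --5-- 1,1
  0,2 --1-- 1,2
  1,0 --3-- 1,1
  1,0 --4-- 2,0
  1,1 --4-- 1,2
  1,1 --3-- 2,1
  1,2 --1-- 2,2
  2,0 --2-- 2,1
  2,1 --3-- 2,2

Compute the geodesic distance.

Shortest path: 0,1 → 0,0 → 1,0 → 2,0, total weight = 10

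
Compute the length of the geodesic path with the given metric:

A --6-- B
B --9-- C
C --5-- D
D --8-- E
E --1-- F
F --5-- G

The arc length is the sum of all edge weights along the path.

Arc length = 6 + 9 + 5 + 8 + 1 + 5 = 34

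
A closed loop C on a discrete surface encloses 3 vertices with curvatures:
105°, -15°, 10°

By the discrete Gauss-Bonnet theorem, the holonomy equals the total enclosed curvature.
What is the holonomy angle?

Holonomy = total enclosed curvature = 105° + (-15°) + 10° = 100°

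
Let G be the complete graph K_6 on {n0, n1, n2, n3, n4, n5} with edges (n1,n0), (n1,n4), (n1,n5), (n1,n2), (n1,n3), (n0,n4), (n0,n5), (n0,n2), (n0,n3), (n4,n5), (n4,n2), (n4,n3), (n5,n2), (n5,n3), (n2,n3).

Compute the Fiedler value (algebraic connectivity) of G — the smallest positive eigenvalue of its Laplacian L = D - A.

For the complete graph K_n, L = nI − J (J = all-ones matrix). J has eigenvalues n (once, eigenvector 𝟙) and 0 (multiplicity n−1), so L has eigenvalues 0 (once) and n (multiplicity n−1). Here n = 6: eigenvalue 0 once and 6 with multiplicity 5.
Laplacian eigenvalues: [0.0, 6.0, 6.0, 6.0, 6.0, 6.0]. Algebraic connectivity (smallest non-zero eigenvalue) = 6.0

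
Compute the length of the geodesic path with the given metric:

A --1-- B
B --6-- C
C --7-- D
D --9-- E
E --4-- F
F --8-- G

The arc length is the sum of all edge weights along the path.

Arc length = 1 + 6 + 7 + 9 + 4 + 8 = 35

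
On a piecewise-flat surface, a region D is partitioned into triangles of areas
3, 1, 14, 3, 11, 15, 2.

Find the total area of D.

3 + 1 + 14 + 3 + 11 + 15 + 2 = 49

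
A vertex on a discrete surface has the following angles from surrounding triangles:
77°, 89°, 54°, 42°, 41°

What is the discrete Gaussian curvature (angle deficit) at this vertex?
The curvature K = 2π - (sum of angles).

Sum of angles = 303°. K = 360° - 303° = 57° = 19π/60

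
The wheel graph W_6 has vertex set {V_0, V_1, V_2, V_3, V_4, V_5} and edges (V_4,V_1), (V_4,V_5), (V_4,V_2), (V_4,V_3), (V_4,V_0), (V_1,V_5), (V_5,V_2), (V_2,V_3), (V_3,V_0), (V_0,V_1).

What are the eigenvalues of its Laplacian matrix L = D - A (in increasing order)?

The wheel W_6 is the join K_1 ∨ C_5 (a hub joined to every vertex of a cycle of length 5). For a join G ∨ H (G on p vertices, H on q vertices) the Laplacian spectrum is 0, p+q, the eigenvalues of L(G) other than one 0 each shifted by +q, and the eigenvalues of L(H) other than one 0 each shifted by +p. With G = K_1 (p = 1, nothing left after dropping its 0) and H = C_5 (q = 5, eigenvalues 2 − 2cos(2πk/5), k = 0, …, 4; drop k = 0), the spectrum of W_6 is 0, 6, and 1 + (2 − 2cos(2πk/5)) = 3 − 2cos(2πk/5) for k = 1, …, 4:
k=1: 3 − 2cos(2π/5) = 2.382; k=2: 3 − 2cos(4π/5) = 4.618; k=3: 3 − 2cos(6π/5) = 4.618; k=4: 3 − 2cos(8π/5) = 2.382.
Laplacian eigenvalues (increasing order): [0.0, 2.382, 2.382, 4.618, 4.618, 6.0]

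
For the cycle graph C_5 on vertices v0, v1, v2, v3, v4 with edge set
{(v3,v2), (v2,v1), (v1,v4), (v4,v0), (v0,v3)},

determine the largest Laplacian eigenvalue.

The cycle graph C_n has Laplacian eigenvalues λ_k = 2 − 2cos(2πk/n), k = 0, 1, …, n−1. Here n = 5:
k=0: 2 − 2cos(0) = 0.0; k=1: 2 − 2cos(2π/5) = 1.382; k=2: 2 − 2cos(4π/5) = 3.618; k=3: 2 − 2cos(6π/5) = 3.618; k=4: 2 − 2cos(8π/5) = 1.382.
Laplacian eigenvalues: [0.0, 1.382, 1.382, 3.618, 3.618]. Largest eigenvalue (spectral radius) = 3.618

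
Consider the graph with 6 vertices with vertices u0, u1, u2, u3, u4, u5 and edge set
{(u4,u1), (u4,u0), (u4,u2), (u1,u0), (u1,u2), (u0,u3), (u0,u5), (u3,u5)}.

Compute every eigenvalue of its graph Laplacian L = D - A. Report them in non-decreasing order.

Degrees: deg(u0) = 4, deg(u1) = 3, deg(u2) = 2, deg(u3) = 2, deg(u4) = 3, deg(u5) = 2.
L = D − A with rows/columns ordered (u0, u1, u2, u3, u4, u5):
  [ 4, -1,  0, -1, -1, -1]
  [-1,  3, -1,  0, -1,  0]
  [ 0, -1,  2,  0, -1,  0]
  [-1,  0,  0,  2,  0, -1]
  [-1, -1, -1,  0,  3,  0]
  [-1,  0,  0, -1,  0,  2]
Characteristic polynomial: det(λI − L) = λ(λ² − 6λ + 4)(λ − 3)²(λ − 4).
Roots: λ = 0; (λ² − 6λ + 4) = 0 ⇒ λ = 3 ± √5 ≈ 0.7639, 5.2361; (λ − 3) = 0 ⇒ λ = 3 (multiplicity 2); (λ − 4) = 0 ⇒ λ = 4.
(Check: the roots sum (with multiplicity) to 16, matching trace L = Σdeg = 2·8 = 16.)
Laplacian eigenvalues (increasing order): [0.0, 0.7639, 3.0, 3.0, 4.0, 5.2361]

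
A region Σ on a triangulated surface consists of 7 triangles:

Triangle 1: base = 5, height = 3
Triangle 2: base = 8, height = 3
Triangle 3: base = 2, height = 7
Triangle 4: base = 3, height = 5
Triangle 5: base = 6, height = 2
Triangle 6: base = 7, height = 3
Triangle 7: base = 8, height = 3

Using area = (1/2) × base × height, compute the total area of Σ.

(1/2)×5×3 + (1/2)×8×3 + (1/2)×2×7 + (1/2)×3×5 + (1/2)×6×2 + (1/2)×7×3 + (1/2)×8×3 = 62.5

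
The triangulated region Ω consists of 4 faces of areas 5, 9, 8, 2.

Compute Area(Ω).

5 + 9 + 8 + 2 = 24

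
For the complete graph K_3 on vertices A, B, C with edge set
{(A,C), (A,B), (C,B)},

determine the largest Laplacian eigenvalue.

For the complete graph K_n, L = nI − J (J = all-ones matrix). J has eigenvalues n (once, eigenvector 𝟙) and 0 (multiplicity n−1), so L has eigenvalues 0 (once) and n (multiplicity n−1). Here n = 3: eigenvalue 0 once and 3 with multiplicity 2.
Laplacian eigenvalues: [0.0, 3.0, 3.0]. Largest eigenvalue (spectral radius) = 3.0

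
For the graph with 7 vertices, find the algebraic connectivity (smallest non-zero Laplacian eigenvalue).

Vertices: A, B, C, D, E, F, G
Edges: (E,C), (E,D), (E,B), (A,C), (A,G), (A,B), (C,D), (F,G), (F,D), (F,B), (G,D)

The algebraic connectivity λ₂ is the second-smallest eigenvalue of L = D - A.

Degrees: deg(A) = 3, deg(B) = 3, deg(C) = 3, deg(D) = 4, deg(E) = 3, deg(F) = 3, deg(G) = 3.
L = D − A with rows/columns ordered (A, B, C, D, E, F, G):
  [ 3, -1, -1,  0,  0,  0, -1]
  [-1,  3,  0,  0, -1, -1,  0]
  [-1,  0,  3, -1, -1,  0,  0]
  [ 0,  0, -1,  4, -1, -1, -1]
  [ 0, -1, -1, -1,  3,  0,  0]
  [ 0, -1,  0, -1,  0,  3, -1]
  [-1,  0,  0, -1,  0, -1,  3]
Characteristic polynomial: det(λI − L) = λ(λ − 2)(λ² − 8λ + 14)²(λ − 4).
Roots: λ = 0; (λ − 2) = 0 ⇒ λ = 2; (λ² − 8λ + 14) = 0 ⇒ λ = 4 ± √2 ≈ 2.5858, 5.4142 (multiplicity 2); (λ − 4) = 0 ⇒ λ = 4.
(Check: the roots sum (with multiplicity) to 22, matching trace L = Σdeg = 2·11 = 22.)
Laplacian eigenvalues: [0.0, 2.0, 2.5858, 2.5858, 4.0, 5.4142, 5.4142]. Algebraic connectivity (smallest non-zero eigenvalue) = 2.0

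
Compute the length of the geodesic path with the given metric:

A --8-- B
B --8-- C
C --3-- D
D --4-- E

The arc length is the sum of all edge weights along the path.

Arc length = 8 + 8 + 3 + 4 = 23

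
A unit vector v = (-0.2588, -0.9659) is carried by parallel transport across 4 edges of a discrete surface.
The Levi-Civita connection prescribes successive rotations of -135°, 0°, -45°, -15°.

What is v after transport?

Total rotation: (-135°) + 0° + (-45°) + (-15°) = -195° ≡ 165° (mod 360°). Final vector: (0.5000, 0.8660)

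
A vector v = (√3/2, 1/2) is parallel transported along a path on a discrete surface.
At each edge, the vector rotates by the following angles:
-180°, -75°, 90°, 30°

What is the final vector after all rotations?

Total rotation: (-180°) + (-75°) + 90° + 30° = -135°. Final vector: (-0.2588, -0.9659)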